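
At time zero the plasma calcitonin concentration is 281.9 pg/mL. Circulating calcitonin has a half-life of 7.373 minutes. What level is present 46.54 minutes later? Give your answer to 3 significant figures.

3.55 pg/mL

Number of half-lives: n = 46.54/7.373 ≈ 6.3122.
Remaining = 281.9 × (1/2)^6.3122 = 281.9 × 0.012584 ≈ 3.5475 pg/mL.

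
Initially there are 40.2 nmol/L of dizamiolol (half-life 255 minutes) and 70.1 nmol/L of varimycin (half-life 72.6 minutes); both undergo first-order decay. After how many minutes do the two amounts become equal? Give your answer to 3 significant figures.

Set 40.2·(1/2)^(t/255) = 70.1·(1/2)^(t/72.6).
Taking log₂: log₂(40.2/70.1) = t·(1/255 − 1/72.6).
log₂(0.57347) = -0.80222; 1/255 − 1/72.6 = -0.0098525.
t = -0.80222 / -0.0098525 ≈ 81.423 minutes.

81.4 minutes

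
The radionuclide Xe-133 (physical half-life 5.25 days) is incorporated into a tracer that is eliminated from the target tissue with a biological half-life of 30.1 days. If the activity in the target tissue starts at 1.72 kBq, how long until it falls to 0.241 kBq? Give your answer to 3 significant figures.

1/t_eff = 1/t_phys + 1/t_biol = 1/5.25 + 1/30.1 = 0.2237 per day.
t_eff = 5.25 × 30.1 / (5.25 + 30.1) ≈ 4.4703 days.
n = log₂(1.72/0.241) ≈ 2.8353; t = 2.8353 × 4.4703 ≈ 12.675 days.

12.7 days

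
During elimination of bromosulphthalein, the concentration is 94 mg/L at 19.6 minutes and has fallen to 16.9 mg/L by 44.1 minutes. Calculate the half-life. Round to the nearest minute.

10 minutes

Over Δt = 44.1 − 19.6 = 24.5 minutes, the level fell by a factor of 94/16.9 ≈ 5.5621.
n = log₂(5.5621) ≈ 2.4756 half-lives, so t½ = 24.5/2.4756 ≈ 9.8964 minutes.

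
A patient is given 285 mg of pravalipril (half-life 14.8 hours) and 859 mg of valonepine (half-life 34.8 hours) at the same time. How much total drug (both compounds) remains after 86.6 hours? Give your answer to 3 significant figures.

158 mg

pravalipril: 285 × (1/2)^(86.6/14.8) = 285 × (1/2)^5.8514 ≈ 4.9364 mg.
valonepine: 859 × (1/2)^(86.6/34.8) = 859 × (1/2)^2.4885 ≈ 153.07 mg.
Total = 4.9364 + 153.07 ≈ 158 mg.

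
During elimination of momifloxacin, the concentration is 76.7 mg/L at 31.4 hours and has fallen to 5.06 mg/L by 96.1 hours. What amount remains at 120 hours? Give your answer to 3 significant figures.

Over Δt = 96.1 − 31.4 = 64.7 hours, the level fell by a factor of 76.7/5.06 ≈ 15.158.
n = log₂(15.158) ≈ 3.922 half-lives, so t½ = 64.7/3.922 ≈ 16.497 hours.
From t = 96.1 to t = 120: 5.06 × (1/2)^((120−96.1)/16.497) ≈ 1.8536 mg/L.

1.85 mg/L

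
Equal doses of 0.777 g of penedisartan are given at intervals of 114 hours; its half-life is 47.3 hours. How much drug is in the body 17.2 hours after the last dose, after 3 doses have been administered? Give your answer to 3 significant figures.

The 3 doses were given 245.2, 131.2, 17.2 hours ago.
Total = 0.777·(1/2)^(245.2/47.3) + 0.777·(1/2)^(131.2/47.3) + 0.777·(1/2)^(17.2/47.3)
      = 0.021375 + 0.11361 + 0.60389 ≈ 0.73887 g.

0.739 g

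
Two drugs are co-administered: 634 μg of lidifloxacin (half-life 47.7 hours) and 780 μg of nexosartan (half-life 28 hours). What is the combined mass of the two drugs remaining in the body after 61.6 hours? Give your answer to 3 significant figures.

429 μg

lidifloxacin: 634 × (1/2)^(61.6/47.7) = 634 × (1/2)^1.2914 ≈ 259.02 μg.
nexosartan: 780 × (1/2)^(61.6/28) = 780 × (1/2)^2.2 ≈ 169.76 μg.
Total = 259.02 + 169.76 ≈ 428.78 μg.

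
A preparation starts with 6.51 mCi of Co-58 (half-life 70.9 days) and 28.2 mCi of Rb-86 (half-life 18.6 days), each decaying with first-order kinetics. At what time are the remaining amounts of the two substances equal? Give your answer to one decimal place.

Set 6.51·(1/2)^(t/70.9) = 28.2·(1/2)^(t/18.6).
Taking log₂: log₂(6.51/28.2) = t·(1/70.9 − 1/18.6).
log₂(0.23085) = -2.115; 1/70.9 − 1/18.6 = -0.039659.
t = -2.115 / -0.039659 ≈ 53.329 days.

53.3 days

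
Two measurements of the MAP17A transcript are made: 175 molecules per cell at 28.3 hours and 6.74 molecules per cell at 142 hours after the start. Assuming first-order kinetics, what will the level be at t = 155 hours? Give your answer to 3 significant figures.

Over Δt = 142 − 28.3 = 113.7 hours, the level fell by a factor of 175/6.74 ≈ 25.964.
n = log₂(25.964) ≈ 4.6985 half-lives, so t½ = 113.7/4.6985 ≈ 24.199 hours.
From t = 142 to t = 155: 6.74 × (1/2)^((155−142)/24.199) ≈ 4.6446 molecules per cell.

4.64 molecules per cell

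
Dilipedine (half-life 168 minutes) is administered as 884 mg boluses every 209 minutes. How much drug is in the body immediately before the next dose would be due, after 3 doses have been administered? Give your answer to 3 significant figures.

597 mg

The 3 doses were given 627, 418, 209 minutes ago.
Total = 884·(1/2)^(627/168) + 884·(1/2)^(418/168) + 884·(1/2)^(209/168)
      = 66.522 + 157.57 + 373.21 ≈ 597.3 mg.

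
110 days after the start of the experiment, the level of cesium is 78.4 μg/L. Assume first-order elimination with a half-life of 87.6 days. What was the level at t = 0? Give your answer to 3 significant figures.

Number of half-lives elapsed: n = 110/87.6 ≈ 1.2557.
A₀ = A × 2^n = 78.4 × 2^1.2557 = 78.4 × 2.3878 ≈ 187.21 μg/L.

187 μg/L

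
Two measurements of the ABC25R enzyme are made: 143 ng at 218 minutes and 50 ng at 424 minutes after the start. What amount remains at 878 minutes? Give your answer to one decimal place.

4.9 ng

Over Δt = 424 − 218 = 206 minutes, the level fell by a factor of 143/50 ≈ 2.86.
n = log₂(2.86) ≈ 1.516 half-lives, so t½ = 206/1.516 ≈ 135.88 minutes.
From t = 424 to t = 878: 50 × (1/2)^((878−424)/135.88) ≈ 4.9339 ng.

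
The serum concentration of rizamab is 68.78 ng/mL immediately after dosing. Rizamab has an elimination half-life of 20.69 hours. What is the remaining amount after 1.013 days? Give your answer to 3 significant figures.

Convert the elapsed time: 1.013 days = 24.312 hours.
Number of half-lives: n = 24.312/20.69 ≈ 1.1751.
Remaining = 68.78 × (1/2)^1.1751 = 68.78 × 0.44287 ≈ 30.46 ng/mL.

30.5 ng/mL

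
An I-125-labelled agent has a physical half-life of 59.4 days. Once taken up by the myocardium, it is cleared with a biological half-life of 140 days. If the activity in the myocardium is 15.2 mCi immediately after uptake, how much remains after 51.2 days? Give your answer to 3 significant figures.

1/t_eff = 1/t_phys + 1/t_biol = 1/59.4 + 1/140 = 0.023978 per day.
t_eff = 59.4 × 140 / (59.4 + 140) ≈ 41.705 days.
Remaining = 15.2 × (1/2)^(51.2/41.705) = 15.2 × (1/2)^1.2277 ≈ 6.4905 mCi.

6.49 mCi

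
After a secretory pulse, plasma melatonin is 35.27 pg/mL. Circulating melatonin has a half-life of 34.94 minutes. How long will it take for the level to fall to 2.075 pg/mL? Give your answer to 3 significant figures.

143 minutes

Fraction remaining = 2.075/35.27 ≈ 0.058832.
n = log₂(35.27/2.075) = ln(16.998)/ln 2 ≈ 4.0873 half-lives.
t = n × t½ = 4.0873 × 34.94 ≈ 142.81 minutes.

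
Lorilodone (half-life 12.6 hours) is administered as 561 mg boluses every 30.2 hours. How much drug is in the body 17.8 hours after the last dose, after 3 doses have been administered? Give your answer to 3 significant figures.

258 mg

The 3 doses were given 78.2, 48, 17.8 hours ago.
Total = 561·(1/2)^(78.2/12.6) + 561·(1/2)^(48/12.6) + 561·(1/2)^(17.8/12.6)
      = 7.5974 + 40.011 + 210.72 ≈ 258.33 mg.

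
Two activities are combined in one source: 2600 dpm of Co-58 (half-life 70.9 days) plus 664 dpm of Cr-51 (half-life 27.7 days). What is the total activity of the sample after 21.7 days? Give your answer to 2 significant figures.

Co-58: 2600 × (1/2)^(21.7/70.9) = 2600 × (1/2)^0.30606 ≈ 2103 dpm.
Cr-51: 664 × (1/2)^(21.7/27.7) = 664 × (1/2)^0.78339 ≈ 385.78 dpm.
Total = 2103 + 385.78 ≈ 2488.8 dpm.

2500 dpm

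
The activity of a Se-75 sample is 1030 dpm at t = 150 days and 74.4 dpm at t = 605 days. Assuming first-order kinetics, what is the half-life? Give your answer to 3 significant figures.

Over Δt = 605 − 150 = 455 days, the level fell by a factor of 1030/74.4 ≈ 13.844.
n = log₂(13.844) ≈ 3.7912 half-lives, so t½ = 455/3.7912 ≈ 120.01 days.

120 days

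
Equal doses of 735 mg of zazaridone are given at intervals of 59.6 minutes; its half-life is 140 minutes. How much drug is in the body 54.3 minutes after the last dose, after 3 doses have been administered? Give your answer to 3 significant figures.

The 3 doses were given 173.5, 113.9, 54.3 minutes ago.
Total = 735·(1/2)^(173.5/140) + 735·(1/2)^(113.9/140) + 735·(1/2)^(54.3/140)
      = 311.33 + 418.19 + 561.73 ≈ 1291.3 mg.

1290 mg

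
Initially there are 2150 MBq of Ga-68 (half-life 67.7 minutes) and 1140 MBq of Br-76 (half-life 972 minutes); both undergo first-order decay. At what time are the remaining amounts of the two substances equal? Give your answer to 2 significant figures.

Set 2150·(1/2)^(t/67.7) = 1140·(1/2)^(t/972).
Taking log₂: log₂(2150/1140) = t·(1/67.7 − 1/972).
log₂(1.886) = 0.9153; 1/67.7 − 1/972 = 0.013742.
t = 0.9153 / 0.013742 ≈ 66.605 minutes.

67 minutes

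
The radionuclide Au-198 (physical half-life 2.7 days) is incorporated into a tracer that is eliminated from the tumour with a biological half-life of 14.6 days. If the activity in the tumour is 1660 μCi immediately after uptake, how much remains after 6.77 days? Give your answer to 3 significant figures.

212 μCi

1/t_eff = 1/t_phys + 1/t_biol = 1/2.7 + 1/14.6 = 0.43886 per day.
t_eff = 2.7 × 14.6 / (2.7 + 14.6) ≈ 2.2786 days.
Remaining = 1660 × (1/2)^(6.77/2.2786) = 1660 × (1/2)^2.9711 ≈ 211.7 μCi.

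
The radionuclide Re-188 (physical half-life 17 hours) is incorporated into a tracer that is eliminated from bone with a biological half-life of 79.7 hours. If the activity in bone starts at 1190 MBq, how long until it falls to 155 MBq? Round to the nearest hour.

41 hours

1/t_eff = 1/t_phys + 1/t_biol = 1/17 + 1/79.7 = 0.071371 per hour.
t_eff = 17 × 79.7 / (17 + 79.7) ≈ 14.011 hours.
n = log₂(1190/155) ≈ 2.9406; t = 2.9406 × 14.011 ≈ 41.202 hours.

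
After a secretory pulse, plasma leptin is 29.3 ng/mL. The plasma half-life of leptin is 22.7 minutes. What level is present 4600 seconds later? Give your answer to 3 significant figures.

Convert the elapsed time: 4600 seconds = 76.6667 minutes.
Number of half-lives: n = 76.6667/22.7 ≈ 3.3774.
Remaining = 29.3 × (1/2)^3.3774 = 29.3 × 0.096229 ≈ 2.8195 ng/mL.

2.82 ng/mL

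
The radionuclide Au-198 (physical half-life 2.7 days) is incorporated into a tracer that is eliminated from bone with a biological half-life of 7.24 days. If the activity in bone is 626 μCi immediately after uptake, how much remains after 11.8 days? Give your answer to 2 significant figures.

1/t_eff = 1/t_phys + 1/t_biol = 1/2.7 + 1/7.24 = 0.50849 per day.
t_eff = 2.7 × 7.24 / (2.7 + 7.24) ≈ 1.9666 days.
Remaining = 626 × (1/2)^(11.8/1.9666) = 626 × (1/2)^6.0002 ≈ 9.7799 μCi.

9.8 μCi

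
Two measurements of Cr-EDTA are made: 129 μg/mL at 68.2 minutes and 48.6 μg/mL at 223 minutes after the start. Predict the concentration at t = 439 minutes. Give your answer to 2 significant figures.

12 μg/mL

Over Δt = 223 − 68.2 = 154.8 minutes, the level fell by a factor of 129/48.6 ≈ 2.6543.
n = log₂(2.6543) ≈ 1.4083 half-lives, so t½ = 154.8/1.4083 ≈ 109.92 minutes.
From t = 223 to t = 439: 48.6 × (1/2)^((439−223)/109.92) ≈ 12.447 μg/mL.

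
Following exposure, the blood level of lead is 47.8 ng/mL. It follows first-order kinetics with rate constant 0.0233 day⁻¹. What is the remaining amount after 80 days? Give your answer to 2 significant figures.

t½ = ln 2 / k = 0.69315 / 0.0233 ≈ 29.749 days.
Number of half-lives: n = 80/29.749 ≈ 2.6892.
Remaining = 47.8 × (1/2)^2.6892 = 47.8 × 0.15505 ≈ 7.4114 ng/mL.

7.4 ng/mL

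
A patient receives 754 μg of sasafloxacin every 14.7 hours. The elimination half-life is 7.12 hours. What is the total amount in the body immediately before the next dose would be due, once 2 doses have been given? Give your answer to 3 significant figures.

223 μg

The 2 doses were given 29.4, 14.7 hours ago.
Total = 754·(1/2)^(29.4/7.12) + 754·(1/2)^(14.7/7.12)
      = 43.088 + 180.24 ≈ 223.33 μg.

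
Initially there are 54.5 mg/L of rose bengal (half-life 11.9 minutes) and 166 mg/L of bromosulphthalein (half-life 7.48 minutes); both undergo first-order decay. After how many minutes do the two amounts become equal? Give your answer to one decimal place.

Set 54.5·(1/2)^(t/11.9) = 166·(1/2)^(t/7.48).
Taking log₂: log₂(54.5/166) = t·(1/11.9 − 1/7.48).
log₂(0.32831) = -1.6069; 1/11.9 − 1/7.48 = -0.049656.
t = -1.6069 / -0.049656 ≈ 32.36 minutes.

32.4 minutes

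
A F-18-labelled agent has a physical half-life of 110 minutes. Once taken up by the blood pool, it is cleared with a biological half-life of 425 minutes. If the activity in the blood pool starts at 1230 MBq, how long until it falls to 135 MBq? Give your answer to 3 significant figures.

1/t_eff = 1/t_phys + 1/t_biol = 1/110 + 1/425 = 0.011444 per minute.
t_eff = 110 × 425 / (110 + 425) ≈ 87.383 minutes.
n = log₂(1230/135) ≈ 3.1876; t = 3.1876 × 87.383 ≈ 278.54 minutes.

279 minutes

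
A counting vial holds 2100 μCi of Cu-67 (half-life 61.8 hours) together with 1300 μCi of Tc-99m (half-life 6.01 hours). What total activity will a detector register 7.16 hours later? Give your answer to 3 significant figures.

Cu-67: 2100 × (1/2)^(7.16/61.8) = 2100 × (1/2)^0.11586 ≈ 1938 μCi.
Tc-99m: 1300 × (1/2)^(7.16/6.01) = 1300 × (1/2)^1.1913 ≈ 569.26 μCi.
Total = 1938 + 569.26 ≈ 2507.2 μCi.

2510 μCi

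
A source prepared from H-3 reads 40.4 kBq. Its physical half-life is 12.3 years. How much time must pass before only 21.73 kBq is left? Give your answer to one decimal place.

Fraction remaining = 21.73/40.4 ≈ 0.53787.
n = log₂(40.4/21.73) = ln(1.8592)/ln 2 ≈ 0.89467 half-lives.
t = n × t½ = 0.89467 × 12.3 ≈ 11.004 years.

11.0 years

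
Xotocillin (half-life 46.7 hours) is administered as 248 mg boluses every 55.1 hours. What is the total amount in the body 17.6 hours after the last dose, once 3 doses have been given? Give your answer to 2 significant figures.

The 3 doses were given 127.8, 72.7, 17.6 hours ago.
Total = 248·(1/2)^(127.8/46.7) + 248·(1/2)^(72.7/46.7) + 248·(1/2)^(17.6/46.7)
      = 37.209 + 84.299 + 190.99 ≈ 312.49 mg.

310 mg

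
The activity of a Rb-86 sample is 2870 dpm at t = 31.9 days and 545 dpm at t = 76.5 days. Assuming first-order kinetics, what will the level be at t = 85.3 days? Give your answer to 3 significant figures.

Over Δt = 76.5 − 31.9 = 44.6 days, the level fell by a factor of 2870/545 ≈ 5.2661.
n = log₂(5.2661) ≈ 2.3967 half-lives, so t½ = 44.6/2.3967 ≈ 18.609 days.
From t = 76.5 to t = 85.3: 545 × (1/2)^((85.3−76.5)/18.609) ≈ 392.68 dpm.

393 dpm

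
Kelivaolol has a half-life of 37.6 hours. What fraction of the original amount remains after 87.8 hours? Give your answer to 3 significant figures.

0.198

n = 87.8/37.6 ≈ 2.3351 half-lives.
Fraction remaining = (1/2)^2.3351 ≈ 0.19818.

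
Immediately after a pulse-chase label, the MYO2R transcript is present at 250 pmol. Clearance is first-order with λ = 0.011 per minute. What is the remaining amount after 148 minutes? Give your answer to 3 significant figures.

t½ = ln 2 / λ = 0.69315 / 0.011 ≈ 63.013 minutes.
Number of half-lives: n = 148/63.013 ≈ 2.3487.
Remaining = 250 × (1/2)^2.3487 = 250 × 0.19632 ≈ 49.08 pmol.

49.1 pmol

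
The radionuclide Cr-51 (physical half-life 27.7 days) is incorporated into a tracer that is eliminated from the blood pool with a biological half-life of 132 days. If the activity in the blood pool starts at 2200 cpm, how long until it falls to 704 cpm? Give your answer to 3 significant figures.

37.6 days

1/t_eff = 1/t_phys + 1/t_biol = 1/27.7 + 1/132 = 0.043677 per day.
t_eff = 27.7 × 132 / (27.7 + 132) ≈ 22.895 days.
n = log₂(2200/704) ≈ 1.6439; t = 1.6439 × 22.895 ≈ 37.637 days.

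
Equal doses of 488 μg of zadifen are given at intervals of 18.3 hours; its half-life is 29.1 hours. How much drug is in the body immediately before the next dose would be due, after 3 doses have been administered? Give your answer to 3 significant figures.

The 3 doses were given 54.9, 36.6, 18.3 hours ago.
Total = 488·(1/2)^(54.9/29.1) + 488·(1/2)^(36.6/29.1) + 488·(1/2)^(18.3/29.1)
      = 131.98 + 204.08 + 315.58 ≈ 651.64 μg.

652 μg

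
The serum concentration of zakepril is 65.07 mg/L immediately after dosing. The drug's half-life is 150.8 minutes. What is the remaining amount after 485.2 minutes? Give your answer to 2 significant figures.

7.0 mg/L

Number of half-lives: n = 485.2/150.8 ≈ 3.2175.
Remaining = 65.07 × (1/2)^3.2175 = 65.07 × 0.10751 ≈ 6.9954 mg/L.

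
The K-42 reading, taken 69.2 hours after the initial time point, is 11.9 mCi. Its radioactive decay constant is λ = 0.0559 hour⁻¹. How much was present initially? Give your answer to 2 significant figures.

t½ = ln 2 / λ = 0.69315 / 0.0559 ≈ 12.4 hours.
Number of half-lives elapsed: n = 69.2/12.4 ≈ 5.5807.
A₀ = A × 2^n = 11.9 × 2^5.5807 = 11.9 × 47.86 ≈ 569.53 mCi.

570 mCi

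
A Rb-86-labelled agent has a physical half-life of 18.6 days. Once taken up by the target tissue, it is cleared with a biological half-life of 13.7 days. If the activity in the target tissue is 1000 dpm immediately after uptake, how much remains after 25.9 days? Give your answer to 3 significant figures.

1/t_eff = 1/t_phys + 1/t_biol = 1/18.6 + 1/13.7 = 0.12676 per day.
t_eff = 18.6 × 13.7 / (18.6 + 13.7) ≈ 7.8892 days.
Remaining = 1000 × (1/2)^(25.9/7.8892) = 1000 × (1/2)^3.283 ≈ 102.74 dpm.

103 dpm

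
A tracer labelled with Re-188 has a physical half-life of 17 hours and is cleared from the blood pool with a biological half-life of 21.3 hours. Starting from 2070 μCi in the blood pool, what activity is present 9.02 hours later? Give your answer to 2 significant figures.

1100 μCi

1/t_eff = 1/t_phys + 1/t_biol = 1/17 + 1/21.3 = 0.10577 per hour.
t_eff = 17 × 21.3 / (17 + 21.3) ≈ 9.4543 hours.
Remaining = 2070 × (1/2)^(9.02/9.4543) = 2070 × (1/2)^0.95406 ≈ 1068.5 μCi.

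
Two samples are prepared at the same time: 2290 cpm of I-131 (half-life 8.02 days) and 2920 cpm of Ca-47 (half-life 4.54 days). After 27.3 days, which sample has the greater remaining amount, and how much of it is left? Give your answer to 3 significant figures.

I-131: 2290 × (1/2)^3.404 ≈ 216.34 cpm.
Ca-47: 2920 × (1/2)^6.0132 ≈ 45.209 cpm.
I-131 has more remaining, at ≈ 216.34 cpm.

I-131, 216 cpm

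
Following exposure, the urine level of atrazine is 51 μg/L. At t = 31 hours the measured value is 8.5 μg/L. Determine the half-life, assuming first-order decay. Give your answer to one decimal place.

A/A₀ = 8.5/51 ≈ 0.16667.
n = log₂(6) ≈ 2.585 half-lives elapsed in 31 hours.
t½ = 31/2.585 ≈ 11.992 hours.

12.0 hours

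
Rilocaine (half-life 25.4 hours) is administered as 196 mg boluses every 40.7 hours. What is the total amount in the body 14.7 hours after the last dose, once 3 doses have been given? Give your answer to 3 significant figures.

189 mg

The 3 doses were given 96.1, 55.4, 14.7 hours ago.
Total = 196·(1/2)^(96.1/25.4) + 196·(1/2)^(55.4/25.4) + 196·(1/2)^(14.7/25.4)
      = 14.234 + 43.219 + 131.23 ≈ 188.68 mg.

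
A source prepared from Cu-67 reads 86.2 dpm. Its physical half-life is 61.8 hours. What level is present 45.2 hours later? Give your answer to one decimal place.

51.9 dpm

Number of half-lives: n = 45.2/61.8 ≈ 0.73139.
Remaining = 86.2 × (1/2)^0.73139 = 86.2 × 0.60232 ≈ 51.92 dpm.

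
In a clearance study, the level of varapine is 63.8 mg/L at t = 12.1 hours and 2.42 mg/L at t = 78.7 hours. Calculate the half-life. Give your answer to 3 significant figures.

Over Δt = 78.7 − 12.1 = 66.6 hours, the level fell by a factor of 63.8/2.42 ≈ 26.364.
n = log₂(26.364) ≈ 4.7205 half-lives, so t½ = 66.6/4.7205 ≈ 14.109 hours.

14.1 hours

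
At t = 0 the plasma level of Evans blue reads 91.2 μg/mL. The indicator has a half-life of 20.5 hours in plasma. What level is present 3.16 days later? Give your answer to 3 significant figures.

7.02 μg/mL

Convert the elapsed time: 3.16 days = 75.84 hours.
Number of half-lives: n = 75.84/20.5 ≈ 3.6995.
Remaining = 91.2 × (1/2)^3.6995 = 91.2 × 0.076973 ≈ 7.0199 μg/mL.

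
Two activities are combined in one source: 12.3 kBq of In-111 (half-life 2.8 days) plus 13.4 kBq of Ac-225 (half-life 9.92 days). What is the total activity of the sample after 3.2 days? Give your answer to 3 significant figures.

In-111: 12.3 × (1/2)^(3.2/2.8) = 12.3 × (1/2)^1.1429 ≈ 5.5702 kBq.
Ac-225: 13.4 × (1/2)^(3.2/9.92) = 13.4 × (1/2)^0.32258 ≈ 10.715 kBq.
Total = 5.5702 + 10.715 ≈ 16.285 kBq.

16.3 kBq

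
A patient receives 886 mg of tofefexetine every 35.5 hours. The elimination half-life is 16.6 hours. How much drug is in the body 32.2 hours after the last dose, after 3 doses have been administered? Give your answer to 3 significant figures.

295 mg

The 3 doses were given 103.2, 67.7, 32.2 hours ago.
Total = 886·(1/2)^(103.2/16.6) + 886·(1/2)^(67.7/16.6) + 886·(1/2)^(32.2/16.6)
      = 11.912 + 52.449 + 230.94 ≈ 295.31 mg.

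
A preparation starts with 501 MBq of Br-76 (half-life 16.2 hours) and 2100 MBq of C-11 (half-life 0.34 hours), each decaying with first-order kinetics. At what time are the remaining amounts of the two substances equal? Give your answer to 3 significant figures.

Set 501·(1/2)^(t/16.2) = 2100·(1/2)^(t/0.34).
Taking log₂: log₂(501/2100) = t·(1/16.2 − 1/0.34).
log₂(0.23857) = -2.0675; 1/16.2 − 1/0.34 = -2.8794.
t = -2.0675 / -2.8794 ≈ 0.71802 hours.

0.718 hours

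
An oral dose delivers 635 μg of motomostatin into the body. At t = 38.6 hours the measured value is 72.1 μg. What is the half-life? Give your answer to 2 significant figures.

A/A₀ = 72.1/635 ≈ 0.11354.
n = log₂(8.8072) ≈ 3.1387 half-lives elapsed in 38.6 hours.
t½ = 38.6/3.1387 ≈ 12.298 hours.

12 hours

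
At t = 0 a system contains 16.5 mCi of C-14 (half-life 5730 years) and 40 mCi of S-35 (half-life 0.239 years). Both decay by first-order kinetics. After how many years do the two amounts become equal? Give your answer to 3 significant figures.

0.305 years

Set 16.5·(1/2)^(t/5730) = 40·(1/2)^(t/0.239).
Taking log₂: log₂(16.5/40) = t·(1/5730 − 1/0.239).
log₂(0.4125) = -1.2775; 1/5730 − 1/0.239 = -4.1839.
t = -1.2775 / -4.1839 ≈ 0.30534 years.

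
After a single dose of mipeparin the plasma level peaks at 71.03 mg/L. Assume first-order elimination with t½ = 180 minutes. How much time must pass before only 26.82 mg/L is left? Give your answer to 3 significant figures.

253 minutes

Fraction remaining = 26.82/71.03 ≈ 0.37759.
n = log₂(71.03/26.82) = ln(2.6484)/ln 2 ≈ 1.4051 half-lives.
t = n × t½ = 1.4051 × 180 ≈ 252.92 minutes.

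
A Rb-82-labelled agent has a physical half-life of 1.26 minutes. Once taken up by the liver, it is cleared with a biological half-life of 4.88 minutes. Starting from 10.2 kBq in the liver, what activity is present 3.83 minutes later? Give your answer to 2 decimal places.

1/t_eff = 1/t_phys + 1/t_biol = 1/1.26 + 1/4.88 = 0.99857 per minute.
t_eff = 1.26 × 4.88 / (1.26 + 4.88) ≈ 1.0014 minutes.
Remaining = 10.2 × (1/2)^(3.83/1.0014) = 10.2 × (1/2)^3.8245 ≈ 0.71996 kBq.

0.72 kBq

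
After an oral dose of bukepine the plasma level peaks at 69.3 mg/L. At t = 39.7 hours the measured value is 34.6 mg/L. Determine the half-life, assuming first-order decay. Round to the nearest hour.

A/A₀ = 34.6/69.3 ≈ 0.49928.
n = log₂(2.0029) ≈ 1.0021 half-lives elapsed in 39.7 hours.
t½ = 39.7/1.0021 ≈ 39.617 hours.

40 hours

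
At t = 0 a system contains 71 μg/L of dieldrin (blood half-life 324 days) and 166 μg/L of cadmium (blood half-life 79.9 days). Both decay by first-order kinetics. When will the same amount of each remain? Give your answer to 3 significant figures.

Set 71·(1/2)^(t/324) = 166·(1/2)^(t/79.9).
Taking log₂: log₂(71/166) = t·(1/324 − 1/79.9).
log₂(0.42771) = -1.2253; 1/324 − 1/79.9 = -0.0094292.
t = -1.2253 / -0.0094292 ≈ 129.95 days.

130 days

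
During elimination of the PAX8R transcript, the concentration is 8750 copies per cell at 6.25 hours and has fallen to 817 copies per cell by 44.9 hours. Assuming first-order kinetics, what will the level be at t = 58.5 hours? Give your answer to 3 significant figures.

355 copies per cell

Over Δt = 44.9 − 6.25 = 38.65 hours, the level fell by a factor of 8750/817 ≈ 10.71.
n = log₂(10.71) ≈ 3.4209 half-lives, so t½ = 38.65/3.4209 ≈ 11.298 hours.
From t = 44.9 to t = 58.5: 817 × (1/2)^((58.5−44.9)/11.298) ≈ 354.7 copies per cell.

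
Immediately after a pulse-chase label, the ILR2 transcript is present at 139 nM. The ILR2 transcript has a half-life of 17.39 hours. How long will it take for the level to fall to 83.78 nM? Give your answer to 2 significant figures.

13 hours

Fraction remaining = 83.78/139 ≈ 0.60273.
n = log₂(139/83.78) = ln(1.6591)/ln 2 ≈ 0.73041 half-lives.
t = n × t½ = 0.73041 × 17.39 ≈ 12.702 hours.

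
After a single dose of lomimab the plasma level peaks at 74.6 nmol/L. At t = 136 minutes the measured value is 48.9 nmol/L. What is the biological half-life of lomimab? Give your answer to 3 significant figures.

A/A₀ = 48.9/74.6 ≈ 0.6555.
n = log₂(1.5256) ≈ 0.60934 half-lives elapsed in 136 minutes.
t½ = 136/0.60934 ≈ 223.19 minutes.

223 minutes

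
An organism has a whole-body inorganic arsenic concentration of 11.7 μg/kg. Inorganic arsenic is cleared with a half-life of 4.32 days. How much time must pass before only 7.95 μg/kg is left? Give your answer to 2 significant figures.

2.4 days

Fraction remaining = 7.95/11.7 ≈ 0.67949.
n = log₂(11.7/7.95) = ln(1.4717)/ln 2 ≈ 0.55748 half-lives.
t = n × t½ = 0.55748 × 4.32 ≈ 2.4083 days.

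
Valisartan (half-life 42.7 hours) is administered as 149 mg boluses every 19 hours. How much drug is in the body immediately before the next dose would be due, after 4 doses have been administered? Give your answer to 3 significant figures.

The 4 doses were given 76, 57, 38, 19 hours ago.
Total = 149·(1/2)^(76/42.7) + 149·(1/2)^(57/42.7) + 149·(1/2)^(38/42.7) + 149·(1/2)^(19/42.7)
      = 43.391 + 59.067 + 80.406 + 109.46 ≈ 292.32 mg.

292 mg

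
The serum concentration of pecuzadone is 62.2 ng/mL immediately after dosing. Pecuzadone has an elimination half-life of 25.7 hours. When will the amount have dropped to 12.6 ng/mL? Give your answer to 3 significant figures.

59.2 hours

Fraction remaining = 12.6/62.2 ≈ 0.20257.
n = log₂(62.2/12.6) = ln(4.9365)/ln 2 ≈ 2.3035 half-lives.
t = n × t½ = 2.3035 × 25.7 ≈ 59.2 hours.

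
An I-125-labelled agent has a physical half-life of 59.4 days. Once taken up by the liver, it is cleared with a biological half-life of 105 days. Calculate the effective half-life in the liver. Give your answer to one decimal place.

37.9 days

1/t_eff = 1/t_phys + 1/t_biol = 1/59.4 + 1/105 = 0.026359 per day.
t_eff = 59.4 × 105 / (59.4 + 105) ≈ 37.938 days.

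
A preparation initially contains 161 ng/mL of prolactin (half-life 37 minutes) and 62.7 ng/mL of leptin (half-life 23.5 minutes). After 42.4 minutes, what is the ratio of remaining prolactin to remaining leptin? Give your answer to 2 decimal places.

4.05

prolactin: 161 × (1/2)^(42.4/37) = 161 × (1/2)^1.1459 ≈ 72.755 ng/mL.
leptin: 62.7 × (1/2)^(42.4/23.5) = 62.7 × (1/2)^1.8043 ≈ 17.953 ng/mL.
Ratio ≈ 72.755 / 17.953 ≈ 4.0526.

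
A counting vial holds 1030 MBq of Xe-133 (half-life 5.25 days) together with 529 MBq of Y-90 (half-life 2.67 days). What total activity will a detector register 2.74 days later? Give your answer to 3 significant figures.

977 MBq

Xe-133: 1030 × (1/2)^(2.74/5.25) = 1030 × (1/2)^0.5219 ≈ 717.35 MBq.
Y-90: 529 × (1/2)^(2.74/2.67) = 529 × (1/2)^1.0262 ≈ 259.74 MBq.
Total = 717.35 + 259.74 ≈ 977.08 MBq.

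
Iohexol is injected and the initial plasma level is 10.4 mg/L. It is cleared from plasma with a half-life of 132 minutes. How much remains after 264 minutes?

Elapsed time is 2 half-lives (264/132).
Each half-life halves the amount: 10.4 × (1/2)^2 = 10.4/4 = 2.6 mg/L.

2.6 mg/L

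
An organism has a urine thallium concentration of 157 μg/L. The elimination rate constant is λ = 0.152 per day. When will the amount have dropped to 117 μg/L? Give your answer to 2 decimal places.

1.93 days

t½ = ln 2 / λ = 0.69315 / 0.152 ≈ 4.5602 days.
Fraction remaining = 117/157 ≈ 0.74522.
n = log₂(157/117) = ln(1.3419)/ln 2 ≈ 0.42426 half-lives.
t = n × t½ = 0.42426 × 4.5602 ≈ 1.9347 days.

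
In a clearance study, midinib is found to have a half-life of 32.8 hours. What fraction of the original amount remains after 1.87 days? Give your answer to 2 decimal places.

0.39

1.87 days = 44.88 hours.
n = 44.88/32.8 ≈ 1.3683 half-lives.
Fraction remaining = (1/2)^1.3683 ≈ 0.38735.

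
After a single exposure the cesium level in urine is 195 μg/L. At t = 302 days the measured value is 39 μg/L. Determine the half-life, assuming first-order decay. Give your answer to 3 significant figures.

130 days

A/A₀ = 39/195 ≈ 0.2.
n = log₂(5) ≈ 2.3219 half-lives elapsed in 302 days.
t½ = 302/2.3219 ≈ 130.06 days.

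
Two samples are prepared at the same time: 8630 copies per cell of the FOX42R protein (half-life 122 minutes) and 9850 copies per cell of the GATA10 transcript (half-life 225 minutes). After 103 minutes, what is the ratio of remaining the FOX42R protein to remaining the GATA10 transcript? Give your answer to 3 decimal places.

0.670

FOX42R protein: 8630 × (1/2)^(103/122) = 8630 × (1/2)^0.84426 ≈ 4806.9 copies per cell.
GATA10 transcript: 9850 × (1/2)^(103/225) = 9850 × (1/2)^0.45778 ≈ 7171.9 copies per cell.
Ratio ≈ 4806.9 / 7171.9 ≈ 0.67024.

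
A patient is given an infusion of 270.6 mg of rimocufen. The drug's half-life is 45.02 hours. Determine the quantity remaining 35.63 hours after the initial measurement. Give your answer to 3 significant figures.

156 mg

Number of half-lives: n = 35.63/45.02 ≈ 0.79143.
Remaining = 270.6 × (1/2)^0.79143 = 270.6 × 0.57777 ≈ 156.35 mg.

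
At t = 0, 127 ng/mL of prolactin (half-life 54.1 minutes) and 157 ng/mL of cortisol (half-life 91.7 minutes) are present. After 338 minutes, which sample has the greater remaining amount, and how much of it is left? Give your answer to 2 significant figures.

cortisol, 12 ng/mL

prolactin: 127 × (1/2)^6.2477 ≈ 1.6713 ng/mL.
cortisol: 157 × (1/2)^3.6859 ≈ 12.199 ng/mL.
Cortisol has more remaining, at ≈ 12.199 ng/mL.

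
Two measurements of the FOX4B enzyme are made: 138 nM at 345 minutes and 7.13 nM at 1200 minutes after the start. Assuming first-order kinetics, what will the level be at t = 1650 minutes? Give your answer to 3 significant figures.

Over Δt = 1200 − 345 = 855 minutes, the level fell by a factor of 138/7.13 ≈ 19.355.
n = log₂(19.355) ≈ 4.2746 half-lives, so t½ = 855/4.2746 ≈ 200.02 minutes.
From t = 1200 to t = 1650: 7.13 × (1/2)^((1650−1200)/200.02) ≈ 1.4991 nM.

1.50 nM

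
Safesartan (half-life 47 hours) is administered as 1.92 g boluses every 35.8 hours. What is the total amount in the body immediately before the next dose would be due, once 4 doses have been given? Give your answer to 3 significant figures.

2.43 g

The 4 doses were given 143.2, 107.4, 71.6, 35.8 hours ago.
Total = 1.92·(1/2)^(143.2/47) + 1.92·(1/2)^(107.4/47) + 1.92·(1/2)^(71.6/47) + 1.92·(1/2)^(35.8/47)
      = 0.23234 + 0.39393 + 0.6679 + 1.1324 ≈ 2.4266 g.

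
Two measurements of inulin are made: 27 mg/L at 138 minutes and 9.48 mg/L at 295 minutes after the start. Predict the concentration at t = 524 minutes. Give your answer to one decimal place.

Over Δt = 295 − 138 = 157 minutes, the level fell by a factor of 27/9.48 ≈ 2.8481.
n = log₂(2.8481) ≈ 1.51 half-lives, so t½ = 157/1.51 ≈ 103.97 minutes.
From t = 295 to t = 524: 9.48 × (1/2)^((524−295)/103.97) ≈ 2.0597 mg/L.

2.1 mg/L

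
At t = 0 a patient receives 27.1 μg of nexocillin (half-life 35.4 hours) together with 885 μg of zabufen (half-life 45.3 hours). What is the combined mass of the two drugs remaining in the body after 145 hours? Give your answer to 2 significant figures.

nexocillin: 27.1 × (1/2)^(145/35.4) = 27.1 × (1/2)^4.096 ≈ 1.5847 μg.
zabufen: 885 × (1/2)^(145/45.3) = 885 × (1/2)^3.2009 ≈ 96.246 μg.
Total = 1.5847 + 96.246 ≈ 97.83 μg.

98 μg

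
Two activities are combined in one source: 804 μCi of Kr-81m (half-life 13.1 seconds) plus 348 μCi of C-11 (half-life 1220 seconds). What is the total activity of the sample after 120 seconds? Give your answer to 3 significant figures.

Kr-81m: 804 × (1/2)^(120/13.1) = 804 × (1/2)^9.1603 ≈ 1.4052 μCi.
C-11: 348 × (1/2)^(120/1220) = 348 × (1/2)^0.098361 ≈ 325.06 μCi.
Total = 1.4052 + 325.06 ≈ 326.47 μCi.

326 μCi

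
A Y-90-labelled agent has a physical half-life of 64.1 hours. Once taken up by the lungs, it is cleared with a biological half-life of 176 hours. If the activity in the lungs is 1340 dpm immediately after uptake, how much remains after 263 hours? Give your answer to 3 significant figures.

27.7 dpm

1/t_eff = 1/t_phys + 1/t_biol = 1/64.1 + 1/176 = 0.021282 per hour.
t_eff = 64.1 × 176 / (64.1 + 176) ≈ 46.987 hours.
Remaining = 1340 × (1/2)^(263/46.987) = 1340 × (1/2)^5.5973 ≈ 27.679 dpm.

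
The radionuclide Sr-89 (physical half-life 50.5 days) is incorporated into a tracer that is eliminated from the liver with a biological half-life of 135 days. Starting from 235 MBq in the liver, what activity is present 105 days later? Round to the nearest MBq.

1/t_eff = 1/t_phys + 1/t_biol = 1/50.5 + 1/135 = 0.027209 per day.
t_eff = 50.5 × 135 / (50.5 + 135) ≈ 36.752 days.
Remaining = 235 × (1/2)^(105/36.752) = 235 × (1/2)^2.857 ≈ 32.436 MBq.

32 MBq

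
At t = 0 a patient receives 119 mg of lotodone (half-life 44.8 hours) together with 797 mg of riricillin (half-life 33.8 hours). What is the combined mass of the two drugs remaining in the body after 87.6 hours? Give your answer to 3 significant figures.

lotodone: 119 × (1/2)^(87.6/44.8) = 119 × (1/2)^1.9554 ≈ 30.685 mg.
riricillin: 797 × (1/2)^(87.6/33.8) = 797 × (1/2)^2.5917 ≈ 132.21 mg.
Total = 30.685 + 132.21 ≈ 162.9 mg.

163 mg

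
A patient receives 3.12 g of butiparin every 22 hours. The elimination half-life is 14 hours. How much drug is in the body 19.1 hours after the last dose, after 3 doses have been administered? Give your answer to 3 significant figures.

The 3 doses were given 63.1, 41.1, 19.1 hours ago.
Total = 3.12·(1/2)^(63.1/14) + 3.12·(1/2)^(41.1/14) + 3.12·(1/2)^(19.1/14)
      = 0.1372 + 0.40777 + 1.2119 ≈ 1.7569 g.

1.76 g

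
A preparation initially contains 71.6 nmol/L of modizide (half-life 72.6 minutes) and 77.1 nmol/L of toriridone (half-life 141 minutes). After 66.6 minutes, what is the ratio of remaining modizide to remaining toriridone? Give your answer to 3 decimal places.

modizide: 71.6 × (1/2)^(66.6/72.6) = 71.6 × (1/2)^0.91736 ≈ 37.911 nmol/L.
toriridone: 77.1 × (1/2)^(66.6/141) = 77.1 × (1/2)^0.47234 ≈ 55.573 nmol/L.
Ratio ≈ 37.911 / 55.573 ≈ 0.68217.

0.682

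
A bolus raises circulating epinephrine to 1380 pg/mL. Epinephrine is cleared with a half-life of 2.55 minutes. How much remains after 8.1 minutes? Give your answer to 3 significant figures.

Number of half-lives: n = 8.1/2.55 ≈ 3.1765.
Remaining = 1380 × (1/2)^3.1765 = 1380 × 0.11061 ≈ 152.64 pg/mL.

153 pg/mL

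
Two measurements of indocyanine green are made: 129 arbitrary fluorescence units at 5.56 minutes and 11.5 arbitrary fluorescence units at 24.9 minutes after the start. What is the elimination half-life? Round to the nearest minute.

6 minutes

Over Δt = 24.9 − 5.56 = 19.34 minutes, the level fell by a factor of 129/11.5 ≈ 11.217.
n = log₂(11.217) ≈ 3.4877 half-lives, so t½ = 19.34/3.4877 ≈ 5.5453 minutes.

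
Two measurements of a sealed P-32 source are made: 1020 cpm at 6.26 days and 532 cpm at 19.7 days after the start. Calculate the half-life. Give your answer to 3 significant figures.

Over Δt = 19.7 − 6.26 = 13.44 days, the level fell by a factor of 1020/532 ≈ 1.9173.
n = log₂(1.9173) ≈ 0.93907 half-lives, so t½ = 13.44/0.93907 ≈ 14.312 days.

14.3 days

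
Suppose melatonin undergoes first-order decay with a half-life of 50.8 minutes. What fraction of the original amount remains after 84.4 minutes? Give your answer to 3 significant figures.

0.316

n = 84.4/50.8 ≈ 1.6614 half-lives.
Fraction remaining = (1/2)^1.6614 ≈ 0.31613.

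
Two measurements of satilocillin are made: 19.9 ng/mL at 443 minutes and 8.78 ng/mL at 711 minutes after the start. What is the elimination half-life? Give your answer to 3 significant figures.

227 minutes

Over Δt = 711 − 443 = 268 minutes, the level fell by a factor of 19.9/8.78 ≈ 2.2665.
n = log₂(2.2665) ≈ 1.1805 half-lives, so t½ = 268/1.1805 ≈ 227.03 minutes.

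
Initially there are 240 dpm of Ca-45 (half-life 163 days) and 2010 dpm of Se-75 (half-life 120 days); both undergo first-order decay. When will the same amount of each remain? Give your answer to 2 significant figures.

Set 240·(1/2)^(t/163) = 2010·(1/2)^(t/120).
Taking log₂: log₂(240/2010) = t·(1/163 − 1/120).
log₂(0.1194) = -3.0661; 1/163 − 1/120 = -0.0021984.
t = -3.0661 / -0.0021984 ≈ 1394.7 days.

1400 days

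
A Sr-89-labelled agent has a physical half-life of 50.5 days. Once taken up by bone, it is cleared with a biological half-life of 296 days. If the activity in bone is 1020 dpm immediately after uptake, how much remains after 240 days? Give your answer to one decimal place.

21.6 dpm

1/t_eff = 1/t_phys + 1/t_biol = 1/50.5 + 1/296 = 0.02318 per day.
t_eff = 50.5 × 296 / (50.5 + 296) ≈ 43.14 days.
Remaining = 1020 × (1/2)^(240/43.14) = 1020 × (1/2)^5.5633 ≈ 21.572 dpm.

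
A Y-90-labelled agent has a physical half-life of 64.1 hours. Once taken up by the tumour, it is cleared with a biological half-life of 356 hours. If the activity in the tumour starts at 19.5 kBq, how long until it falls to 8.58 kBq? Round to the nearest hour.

1/t_eff = 1/t_phys + 1/t_biol = 1/64.1 + 1/356 = 0.01841 per hour.
t_eff = 64.1 × 356 / (64.1 + 356) ≈ 54.319 hours.
n = log₂(19.5/8.58) ≈ 1.1844; t = 1.1844 × 54.319 ≈ 64.337 hours.

64 hours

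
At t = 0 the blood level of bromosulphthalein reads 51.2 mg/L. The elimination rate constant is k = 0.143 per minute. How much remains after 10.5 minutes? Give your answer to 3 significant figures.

11.4 mg/L

t½ = ln 2 / k = 0.69315 / 0.143 ≈ 4.8472 minutes.
Number of half-lives: n = 10.5/4.8472 ≈ 2.1662.
Remaining = 51.2 × (1/2)^2.1662 = 51.2 × 0.2228 ≈ 11.407 mg/L.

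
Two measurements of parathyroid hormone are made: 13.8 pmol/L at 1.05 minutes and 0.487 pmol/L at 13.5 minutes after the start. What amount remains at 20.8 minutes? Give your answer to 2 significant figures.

Over Δt = 13.5 − 1.05 = 12.45 minutes, the level fell by a factor of 13.8/0.487 ≈ 28.337.
n = log₂(28.337) ≈ 4.8246 half-lives, so t½ = 12.45/4.8246 ≈ 2.5805 minutes.
From t = 13.5 to t = 20.8: 0.487 × (1/2)^((20.8−13.5)/2.5805) ≈ 0.068541 pmol/L.

0.069 pmol/L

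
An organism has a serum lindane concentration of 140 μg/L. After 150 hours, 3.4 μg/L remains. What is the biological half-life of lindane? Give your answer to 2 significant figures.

28 hours

A/A₀ = 3.4/140 ≈ 0.024286.
n = log₂(41.176) ≈ 5.3637 half-lives elapsed in 150 hours.
t½ = 150/5.3637 ≈ 27.966 hours.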